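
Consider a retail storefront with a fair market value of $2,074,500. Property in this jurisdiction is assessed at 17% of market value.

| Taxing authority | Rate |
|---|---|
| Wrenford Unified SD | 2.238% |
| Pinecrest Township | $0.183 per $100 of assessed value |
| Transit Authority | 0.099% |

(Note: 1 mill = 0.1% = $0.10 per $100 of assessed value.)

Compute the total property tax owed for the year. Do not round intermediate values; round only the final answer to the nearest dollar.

$8,887

Assessed value = $2,074,500 × 0.17 = $352,665
Wrenford Unified SD: $352,665 × 0.02238 = $7,892.6427
Pinecrest Township: $352,665 × 0.00183 = $645.37695
Transit Authority: $352,665 × 0.00099 = $349.13835
Total = $8,887.158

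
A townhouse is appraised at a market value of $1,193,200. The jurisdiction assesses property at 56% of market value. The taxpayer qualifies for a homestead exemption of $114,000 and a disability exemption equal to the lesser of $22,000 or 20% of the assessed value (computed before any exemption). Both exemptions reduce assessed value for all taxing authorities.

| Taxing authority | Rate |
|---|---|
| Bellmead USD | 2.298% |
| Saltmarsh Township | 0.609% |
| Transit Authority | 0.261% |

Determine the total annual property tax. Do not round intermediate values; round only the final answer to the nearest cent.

$16,859.84

Assessed value = $1,193,200 × 0.56 = $668,192
Disability exemption = min($22,000, 20% × $668,192) = min($22,000, $133,638.4) = $22,000 (dollar cap binds)
Taxable value = $668,192 − $114,000 − $22,000 = $532,192
Bellmead USD: $532,192 × 0.02298 = $12,229.77216
Saltmarsh Township: $532,192 × 0.00609 = $3,241.04928
Transit Authority: $532,192 × 0.00261 = $1,389.02112
Total = $16,859.84256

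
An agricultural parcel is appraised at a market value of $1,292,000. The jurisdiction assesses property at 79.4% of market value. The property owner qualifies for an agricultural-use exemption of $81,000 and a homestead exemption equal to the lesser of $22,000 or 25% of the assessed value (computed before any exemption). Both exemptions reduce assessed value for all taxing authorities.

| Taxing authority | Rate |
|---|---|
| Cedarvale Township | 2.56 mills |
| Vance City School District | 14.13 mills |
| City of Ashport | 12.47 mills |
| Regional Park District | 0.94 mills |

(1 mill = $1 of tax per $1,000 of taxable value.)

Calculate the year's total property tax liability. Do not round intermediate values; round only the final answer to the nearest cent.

Assessed value = $1,292,000 × 0.794 = $1,025,848
Homestead exemption = min($22,000, 25% × $1,025,848) = min($22,000, $256,462) = $22,000 (dollar cap binds)
Taxable value = $1,025,848 − $81,000 − $22,000 = $922,848
Cedarvale Township: $922,848 × 0.00256 = $2,362.49088
Vance City School District: $922,848 × 0.01413 = $13,039.84224
City of Ashport: $922,848 × 0.01247 = $11,507.91456
Regional Park District: $922,848 × 0.00094 = $867.47712
Total = $27,777.7248

$27,777.72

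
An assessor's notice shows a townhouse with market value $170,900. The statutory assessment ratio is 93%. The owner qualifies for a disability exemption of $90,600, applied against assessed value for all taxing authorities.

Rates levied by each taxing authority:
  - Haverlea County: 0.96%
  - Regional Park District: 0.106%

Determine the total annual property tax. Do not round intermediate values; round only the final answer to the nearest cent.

$728.47

Assessed value = $170,900 × 0.93 = $158,937
Taxable value = $158,937 − $90,600 = $68,337
Haverlea County: $68,337 × 0.0096 = $656.0352
Regional Park District: $68,337 × 0.00106 = $72.43722
Total = $656.0352 + $72.43722 = $728.47242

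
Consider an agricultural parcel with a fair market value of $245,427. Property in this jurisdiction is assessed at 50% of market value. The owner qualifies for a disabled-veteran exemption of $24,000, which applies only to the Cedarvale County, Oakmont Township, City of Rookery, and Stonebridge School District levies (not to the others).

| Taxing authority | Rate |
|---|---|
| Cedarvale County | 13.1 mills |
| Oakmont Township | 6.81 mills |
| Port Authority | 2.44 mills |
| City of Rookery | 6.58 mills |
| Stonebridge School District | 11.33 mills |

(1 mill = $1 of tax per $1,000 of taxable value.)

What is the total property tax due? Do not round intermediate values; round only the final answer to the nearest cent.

$4,032.77

Assessed value = $245,427 × 0.5 = $122,713.5
Cedarvale County: ($122,713.5 − $24,000) × 0.0131 = $98,713.5 × 0.0131 = $1,293.14685
Oakmont Township: ($122,713.5 − $24,000) × 0.00681 = $98,713.5 × 0.00681 = $672.238935
Port Authority: $122,713.5 × 0.00244 = $299.42094
City of Rookery: ($122,713.5 − $24,000) × 0.00658 = $98,713.5 × 0.00658 = $649.53483
Stonebridge School District: ($122,713.5 − $24,000) × 0.01133 = $98,713.5 × 0.01133 = $1,118.423955
Total = $4,032.76551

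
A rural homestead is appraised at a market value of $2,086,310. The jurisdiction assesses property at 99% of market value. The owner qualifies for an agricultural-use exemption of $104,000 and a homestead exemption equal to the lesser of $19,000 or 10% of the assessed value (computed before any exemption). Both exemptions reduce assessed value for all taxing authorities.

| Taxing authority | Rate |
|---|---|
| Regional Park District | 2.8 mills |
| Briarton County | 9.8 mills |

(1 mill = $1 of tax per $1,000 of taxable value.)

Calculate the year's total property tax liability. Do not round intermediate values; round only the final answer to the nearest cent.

Assessed value = $2,086,310 × 0.99 = $2,065,446.9
Homestead exemption = min($19,000, 10% × $2,065,446.9) = min($19,000, $206,544.69) = $19,000 (dollar cap binds)
Taxable value = $2,065,446.9 − $104,000 − $19,000 = $1,942,446.9
Regional Park District: $1,942,446.9 × 0.0028 = $5,438.85132
Briarton County: $1,942,446.9 × 0.0098 = $19,035.97962
Total = $24,474.83094

$24,474.83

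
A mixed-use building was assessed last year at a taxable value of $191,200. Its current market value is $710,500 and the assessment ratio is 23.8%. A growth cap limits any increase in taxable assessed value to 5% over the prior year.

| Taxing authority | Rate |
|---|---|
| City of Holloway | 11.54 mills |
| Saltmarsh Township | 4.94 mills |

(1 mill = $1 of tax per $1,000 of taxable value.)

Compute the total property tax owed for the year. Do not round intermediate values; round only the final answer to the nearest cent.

Uncapped assessed value = $710,500 × 0.238 = $169,099
Cap limit = $191,200 × 1.05 = $200,760
Taxable assessed value = min($169,099, $200,760) = $169,099 (cap does not bind)
City of Holloway: $169,099 × 0.01154 = $1,951.40246
Saltmarsh Township: $169,099 × 0.00494 = $835.34906
Total = $2,786.75152

$2,786.75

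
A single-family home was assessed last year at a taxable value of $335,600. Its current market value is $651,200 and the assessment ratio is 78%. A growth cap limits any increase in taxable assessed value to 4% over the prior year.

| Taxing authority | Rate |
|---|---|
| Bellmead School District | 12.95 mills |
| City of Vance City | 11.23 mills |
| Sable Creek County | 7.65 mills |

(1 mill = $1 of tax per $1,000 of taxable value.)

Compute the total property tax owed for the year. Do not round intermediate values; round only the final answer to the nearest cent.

Uncapped assessed value = $651,200 × 0.78 = $507,936
Cap limit = $335,600 × 1.04 = $349,024
Taxable assessed value = min($507,936, $349,024) = $349,024 (cap binds)
Bellmead School District: $349,024 × 0.01295 = $4,519.8608
City of Vance City: $349,024 × 0.01123 = $3,919.53952
Sable Creek County: $349,024 × 0.00765 = $2,670.0336
Total = $11,109.43392

$11,109.43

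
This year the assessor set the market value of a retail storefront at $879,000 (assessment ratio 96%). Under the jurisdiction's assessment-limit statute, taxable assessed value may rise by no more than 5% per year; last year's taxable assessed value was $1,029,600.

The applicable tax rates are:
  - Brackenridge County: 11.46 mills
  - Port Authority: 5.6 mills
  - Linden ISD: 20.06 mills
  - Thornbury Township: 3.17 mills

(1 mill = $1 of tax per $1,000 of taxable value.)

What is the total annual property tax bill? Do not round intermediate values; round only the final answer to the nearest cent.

Uncapped assessed value = $879,000 × 0.96 = $843,840
Cap limit = $1,029,600 × 1.05 = $1,081,080
Taxable assessed value = min($843,840, $1,081,080) = $843,840 (cap does not bind)
Brackenridge County: $843,840 × 0.01146 = $9,670.4064
Port Authority: $843,840 × 0.0056 = $4,725.504
Linden ISD: $843,840 × 0.02006 = $16,927.4304
Thornbury Township: $843,840 × 0.00317 = $2,674.9728
Total = $33,998.3136

$33,998.31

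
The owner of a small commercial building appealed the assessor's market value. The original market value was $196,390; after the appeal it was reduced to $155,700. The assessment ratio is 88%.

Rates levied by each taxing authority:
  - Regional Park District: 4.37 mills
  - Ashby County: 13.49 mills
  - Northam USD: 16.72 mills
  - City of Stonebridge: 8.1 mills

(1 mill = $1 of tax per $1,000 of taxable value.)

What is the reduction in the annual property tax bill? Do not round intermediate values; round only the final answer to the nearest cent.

$1,528.25

Old assessed value = $196,390 × 0.88 = $172,823.2
New assessed value = $155,700 × 0.88 = $137,016
Combined rate = 0.00437 + 0.01349 + 0.01672 + 0.0081 = 0.04268
Old tax = $172,823.2 × 0.04268 = $7,376.094176
New tax = $137,016 × 0.04268 = $5,847.84288
Reduction = $7,376.094176 − $5,847.84288 = $1,528.251296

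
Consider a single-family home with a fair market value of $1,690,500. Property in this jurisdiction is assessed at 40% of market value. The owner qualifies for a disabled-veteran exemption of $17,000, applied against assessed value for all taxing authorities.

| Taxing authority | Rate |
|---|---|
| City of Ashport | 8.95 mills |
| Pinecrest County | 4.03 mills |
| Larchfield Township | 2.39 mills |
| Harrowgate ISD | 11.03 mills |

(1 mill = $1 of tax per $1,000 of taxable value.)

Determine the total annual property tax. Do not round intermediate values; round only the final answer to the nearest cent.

Assessed value = $1,690,500 × 0.4 = $676,200
Taxable value = $676,200 − $17,000 = $659,200
City of Ashport: $659,200 × 0.00895 = $5,899.84
Pinecrest County: $659,200 × 0.00403 = $2,656.576
Larchfield Township: $659,200 × 0.00239 = $1,575.488
Harrowgate ISD: $659,200 × 0.01103 = $7,270.976
Total = $5,899.84 + $2,656.576 + $1,575.488 + $7,270.976 = $17,402.88

$17,402.88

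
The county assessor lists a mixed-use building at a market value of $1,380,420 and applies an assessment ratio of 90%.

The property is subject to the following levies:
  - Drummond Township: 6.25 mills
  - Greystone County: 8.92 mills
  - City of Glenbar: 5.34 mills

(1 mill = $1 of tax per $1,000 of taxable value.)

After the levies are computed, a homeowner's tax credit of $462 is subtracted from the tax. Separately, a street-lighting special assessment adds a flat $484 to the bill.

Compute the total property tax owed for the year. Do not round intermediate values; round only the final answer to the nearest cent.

Assessed value = $1,380,420 × 0.9 = $1,242,378
Drummond Township: $1,242,378 × 0.00625 = $7,764.8625
Greystone County: $1,242,378 × 0.00892 = $11,082.01176
City of Glenbar: $1,242,378 × 0.00534 = $6,634.29852
Levies subtotal = $25,481.17278
After credit = $25,481.17278 − $462 = $25,019.17278
Total = $25,019.17278 + $484 = $25,503.17278

$25,503.17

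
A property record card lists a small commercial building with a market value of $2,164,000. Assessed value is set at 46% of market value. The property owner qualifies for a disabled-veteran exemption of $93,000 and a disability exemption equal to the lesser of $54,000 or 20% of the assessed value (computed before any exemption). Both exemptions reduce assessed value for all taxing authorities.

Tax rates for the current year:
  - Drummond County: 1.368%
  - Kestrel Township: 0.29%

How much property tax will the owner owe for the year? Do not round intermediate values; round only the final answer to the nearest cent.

Assessed value = $2,164,000 × 0.46 = $995,440
Disability exemption = min($54,000, 20% × $995,440) = min($54,000, $199,088) = $54,000 (dollar cap binds)
Taxable value = $995,440 − $93,000 − $54,000 = $848,440
Drummond County: $848,440 × 0.01368 = $11,606.6592
Kestrel Township: $848,440 × 0.0029 = $2,460.476
Total = $14,067.1352

$14,067.14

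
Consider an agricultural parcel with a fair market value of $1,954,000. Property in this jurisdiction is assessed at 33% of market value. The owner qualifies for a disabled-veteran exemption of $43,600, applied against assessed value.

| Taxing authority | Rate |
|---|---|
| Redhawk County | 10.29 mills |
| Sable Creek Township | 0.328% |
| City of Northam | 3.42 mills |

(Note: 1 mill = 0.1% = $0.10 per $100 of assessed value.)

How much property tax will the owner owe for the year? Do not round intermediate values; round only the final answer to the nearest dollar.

Assessed value = $1,954,000 × 0.33 = $644,820
Taxable value = $644,820 − $43,600 = $601,220
Redhawk County: $601,220 × 0.01029 = $6,186.5538
Sable Creek Township: $601,220 × 0.00328 = $1,972.0016
City of Northam: $601,220 × 0.00342 = $2,056.1724
Total = $10,214.7278

$10,215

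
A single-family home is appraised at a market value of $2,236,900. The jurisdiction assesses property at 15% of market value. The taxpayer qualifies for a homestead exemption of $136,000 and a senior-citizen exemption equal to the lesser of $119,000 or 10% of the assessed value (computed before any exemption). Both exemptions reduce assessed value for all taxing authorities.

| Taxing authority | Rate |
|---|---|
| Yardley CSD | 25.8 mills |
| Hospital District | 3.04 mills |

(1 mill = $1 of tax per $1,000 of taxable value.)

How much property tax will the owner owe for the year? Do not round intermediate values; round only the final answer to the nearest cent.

Assessed value = $2,236,900 × 0.15 = $335,535
Senior-citizen exemption = min($119,000, 10% × $335,535) = min($119,000, $33,553.5) = $33,553.5 (percentage binds)
Taxable value = $335,535 − $136,000 − $33,553.5 = $165,981.5
Yardley CSD: $165,981.5 × 0.0258 = $4,282.3227
Hospital District: $165,981.5 × 0.00304 = $504.58376
Total = $4,786.90646

$4,786.91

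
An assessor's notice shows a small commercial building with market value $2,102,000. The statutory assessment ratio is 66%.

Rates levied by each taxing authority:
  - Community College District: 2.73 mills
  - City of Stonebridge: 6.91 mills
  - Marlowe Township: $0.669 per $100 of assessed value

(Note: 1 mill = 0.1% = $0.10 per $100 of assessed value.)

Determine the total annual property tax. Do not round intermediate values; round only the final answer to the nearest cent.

$22,654.94

Assessed value = $2,102,000 × 0.66 = $1,387,320
Community College District: $1,387,320 × 0.00273 = $3,787.3836
City of Stonebridge: $1,387,320 × 0.00691 = $9,586.3812
Marlowe Township: $1,387,320 × 0.00669 = $9,281.1708
Total = $22,654.9356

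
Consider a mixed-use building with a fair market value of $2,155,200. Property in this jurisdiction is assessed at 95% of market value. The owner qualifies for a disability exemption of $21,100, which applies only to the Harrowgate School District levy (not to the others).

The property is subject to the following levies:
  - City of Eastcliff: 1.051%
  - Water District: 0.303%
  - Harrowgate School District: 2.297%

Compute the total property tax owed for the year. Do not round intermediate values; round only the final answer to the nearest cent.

$74,267.37

Assessed value = $2,155,200 × 0.95 = $2,047,440
City of Eastcliff: $2,047,440 × 0.01051 = $21,518.5944
Water District: $2,047,440 × 0.00303 = $6,203.7432
Harrowgate School District: ($2,047,440 − $21,100) × 0.02297 = $2,026,340 × 0.02297 = $46,545.0298
Total = $74,267.3674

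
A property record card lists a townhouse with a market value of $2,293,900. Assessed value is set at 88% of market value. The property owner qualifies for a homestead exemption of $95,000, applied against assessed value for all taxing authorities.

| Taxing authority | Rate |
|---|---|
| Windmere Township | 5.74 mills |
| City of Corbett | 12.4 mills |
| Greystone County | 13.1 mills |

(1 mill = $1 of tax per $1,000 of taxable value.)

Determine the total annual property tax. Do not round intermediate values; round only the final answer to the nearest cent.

Assessed value = $2,293,900 × 0.88 = $2,018,632
Taxable value = $2,018,632 − $95,000 = $1,923,632
Windmere Township: $1,923,632 × 0.00574 = $11,041.64768
City of Corbett: $1,923,632 × 0.0124 = $23,853.0368
Greystone County: $1,923,632 × 0.0131 = $25,199.5792
Total = $11,041.64768 + $23,853.0368 + $25,199.5792 = $60,094.26368

$60,094.26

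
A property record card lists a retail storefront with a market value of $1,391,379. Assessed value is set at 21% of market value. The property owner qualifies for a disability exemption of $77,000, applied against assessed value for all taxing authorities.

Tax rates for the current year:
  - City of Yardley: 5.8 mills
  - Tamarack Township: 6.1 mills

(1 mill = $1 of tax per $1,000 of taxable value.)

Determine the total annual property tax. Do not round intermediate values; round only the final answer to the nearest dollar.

Assessed value = $1,391,379 × 0.21 = $292,189.59
Taxable value = $292,189.59 − $77,000 = $215,189.59
City of Yardley: $215,189.59 × 0.0058 = $1,248.099622
Tamarack Township: $215,189.59 × 0.0061 = $1,312.656499
Total = $1,248.099622 + $1,312.656499 = $2,560.756121

$2,561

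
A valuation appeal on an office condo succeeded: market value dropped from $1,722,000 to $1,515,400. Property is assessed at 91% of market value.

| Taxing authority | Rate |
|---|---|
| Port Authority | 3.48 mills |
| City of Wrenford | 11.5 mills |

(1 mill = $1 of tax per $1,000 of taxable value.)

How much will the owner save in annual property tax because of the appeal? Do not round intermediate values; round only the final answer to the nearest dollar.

Old assessed value = $1,722,000 × 0.91 = $1,567,020
New assessed value = $1,515,400 × 0.91 = $1,379,014
Combined rate = 0.00348 + 0.0115 = 0.01498
Old tax = $1,567,020 × 0.01498 = $23,473.9596
New tax = $1,379,014 × 0.01498 = $20,657.62972
Reduction = $23,473.9596 − $20,657.62972 = $2,816.32988

$2,816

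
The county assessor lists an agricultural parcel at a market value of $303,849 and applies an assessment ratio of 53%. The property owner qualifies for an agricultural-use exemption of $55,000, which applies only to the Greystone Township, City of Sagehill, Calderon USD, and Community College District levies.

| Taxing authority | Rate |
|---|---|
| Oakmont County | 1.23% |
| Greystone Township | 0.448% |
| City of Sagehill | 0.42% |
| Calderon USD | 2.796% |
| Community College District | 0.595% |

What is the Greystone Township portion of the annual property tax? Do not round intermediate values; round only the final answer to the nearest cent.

$475.06

Assessed value = $303,849 × 0.53 = $161,039.97
Greystone Township taxable value = $161,039.97 − $55,000 = $106,039.97
Greystone Township levy = $106,039.97 × 0.00448 = $475.0590656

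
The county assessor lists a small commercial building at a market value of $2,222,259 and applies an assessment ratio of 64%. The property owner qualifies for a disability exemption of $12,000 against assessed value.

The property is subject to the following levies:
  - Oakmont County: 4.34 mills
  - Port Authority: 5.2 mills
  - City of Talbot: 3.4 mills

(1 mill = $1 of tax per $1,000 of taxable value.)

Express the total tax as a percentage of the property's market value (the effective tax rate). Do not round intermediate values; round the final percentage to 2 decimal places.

Assessed value = $2,222,259 × 0.64 = $1,422,245.76
Taxable value = $1,422,245.76 − $12,000 = $1,410,245.76
Oakmont County: $1,410,245.76 × 0.00434 = $6,120.4665984
Port Authority: $1,410,245.76 × 0.0052 = $7,333.277952
City of Talbot: $1,410,245.76 × 0.0034 = $4,794.835584
Total tax = $18,248.5801344
Effective rate = $18,248.5801344 ÷ $2,222,259 = 0.82% of market value

0.82%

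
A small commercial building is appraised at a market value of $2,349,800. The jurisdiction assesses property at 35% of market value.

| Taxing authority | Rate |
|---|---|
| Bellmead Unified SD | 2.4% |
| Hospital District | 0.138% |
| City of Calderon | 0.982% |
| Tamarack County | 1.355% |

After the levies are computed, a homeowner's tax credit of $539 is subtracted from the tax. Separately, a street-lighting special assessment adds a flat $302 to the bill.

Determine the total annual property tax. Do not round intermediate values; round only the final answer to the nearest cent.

Assessed value = $2,349,800 × 0.35 = $822,430
Bellmead Unified SD: $822,430 × 0.024 = $19,738.32
Hospital District: $822,430 × 0.00138 = $1,134.9534
City of Calderon: $822,430 × 0.00982 = $8,076.2626
Tamarack County: $822,430 × 0.01355 = $11,143.9265
Levies subtotal = $40,093.4625
After credit = $40,093.4625 − $539 = $39,554.4625
Total = $39,554.4625 + $302 = $39,856.4625

$39,856.46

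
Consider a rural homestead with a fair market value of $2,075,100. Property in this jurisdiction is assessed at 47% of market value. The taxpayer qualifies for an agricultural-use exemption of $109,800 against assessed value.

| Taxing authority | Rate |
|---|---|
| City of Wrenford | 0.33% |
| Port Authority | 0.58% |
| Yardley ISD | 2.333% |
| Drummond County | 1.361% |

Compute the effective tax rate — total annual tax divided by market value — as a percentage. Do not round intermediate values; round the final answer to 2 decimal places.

Assessed value = $2,075,100 × 0.47 = $975,297
Taxable value = $975,297 − $109,800 = $865,497
City of Wrenford: $865,497 × 0.0033 = $2,856.1401
Port Authority: $865,497 × 0.0058 = $5,019.8826
Yardley ISD: $865,497 × 0.02333 = $20,192.04501
Drummond County: $865,497 × 0.01361 = $11,779.41417
Total tax = $39,847.48188
Effective rate = $39,847.48188 ÷ $2,075,100 = 1.92% of market value

1.92%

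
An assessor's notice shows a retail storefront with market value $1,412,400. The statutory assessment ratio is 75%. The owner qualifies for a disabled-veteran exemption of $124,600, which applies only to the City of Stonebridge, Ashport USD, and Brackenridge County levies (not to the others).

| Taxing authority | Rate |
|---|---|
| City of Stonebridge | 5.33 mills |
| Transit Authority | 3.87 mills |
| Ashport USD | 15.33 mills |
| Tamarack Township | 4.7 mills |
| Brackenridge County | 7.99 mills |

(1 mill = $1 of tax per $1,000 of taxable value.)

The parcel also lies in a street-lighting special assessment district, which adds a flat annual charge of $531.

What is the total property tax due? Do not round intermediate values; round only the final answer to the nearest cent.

$36,388.36

Assessed value = $1,412,400 × 0.75 = $1,059,300
City of Stonebridge: ($1,059,300 − $124,600) × 0.00533 = $934,700 × 0.00533 = $4,981.951
Transit Authority: $1,059,300 × 0.00387 = $4,099.491
Ashport USD: ($1,059,300 − $124,600) × 0.01533 = $934,700 × 0.01533 = $14,328.951
Tamarack Township: $1,059,300 × 0.0047 = $4,978.71
Brackenridge County: ($1,059,300 − $124,600) × 0.00799 = $934,700 × 0.00799 = $7,468.253
Levies subtotal = $35,857.356
Total = $35,857.356 + $531 = $36,388.356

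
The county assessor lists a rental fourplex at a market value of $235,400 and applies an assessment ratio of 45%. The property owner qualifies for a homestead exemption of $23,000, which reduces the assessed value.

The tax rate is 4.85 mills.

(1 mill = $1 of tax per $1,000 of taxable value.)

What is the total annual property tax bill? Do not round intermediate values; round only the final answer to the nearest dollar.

$402

Assessed value = $235,400 × 0.45 = $105,930
Taxable value = $105,930 − $23,000 = $82,930
Tax = $82,930 × 0.00485 = $402.2105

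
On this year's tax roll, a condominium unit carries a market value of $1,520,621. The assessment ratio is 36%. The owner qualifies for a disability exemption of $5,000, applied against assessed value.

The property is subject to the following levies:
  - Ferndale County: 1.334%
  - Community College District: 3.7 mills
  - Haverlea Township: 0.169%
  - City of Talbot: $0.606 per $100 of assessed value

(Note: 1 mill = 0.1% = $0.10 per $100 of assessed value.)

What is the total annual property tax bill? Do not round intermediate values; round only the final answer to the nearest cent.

Assessed value = $1,520,621 × 0.36 = $547,423.56
Taxable value = $547,423.56 − $5,000 = $542,423.56
Ferndale County: $542,423.56 × 0.01334 = $7,235.9302904
Community College District: $542,423.56 × 0.0037 = $2,006.967172
Haverlea Township: $542,423.56 × 0.00169 = $916.6958164
City of Talbot: $542,423.56 × 0.00606 = $3,287.0867736
Total = $13,446.6800524

$13,446.68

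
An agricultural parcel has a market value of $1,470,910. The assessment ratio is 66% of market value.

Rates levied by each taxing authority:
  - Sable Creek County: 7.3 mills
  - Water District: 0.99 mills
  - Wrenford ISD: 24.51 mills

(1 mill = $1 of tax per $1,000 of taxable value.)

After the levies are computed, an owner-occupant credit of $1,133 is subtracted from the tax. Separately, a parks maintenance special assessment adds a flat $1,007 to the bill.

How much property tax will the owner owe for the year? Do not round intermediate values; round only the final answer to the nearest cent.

Assessed value = $1,470,910 × 0.66 = $970,800.6
Sable Creek County: $970,800.6 × 0.0073 = $7,086.84438
Water District: $970,800.6 × 0.00099 = $961.092594
Wrenford ISD: $970,800.6 × 0.02451 = $23,794.322706
Levies subtotal = $31,842.25968
After credit = $31,842.25968 − $1,133 = $30,709.25968
Total = $30,709.25968 + $1,007 = $31,716.25968

$31,716.26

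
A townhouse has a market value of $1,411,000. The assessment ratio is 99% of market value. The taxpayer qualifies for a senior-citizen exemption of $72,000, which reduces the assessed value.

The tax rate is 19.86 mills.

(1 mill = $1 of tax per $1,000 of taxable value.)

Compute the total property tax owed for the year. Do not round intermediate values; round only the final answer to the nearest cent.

$26,312.32

Assessed value = $1,411,000 × 0.99 = $1,396,890
Taxable value = $1,396,890 − $72,000 = $1,324,890
Tax = $1,324,890 × 0.01986 = $26,312.3154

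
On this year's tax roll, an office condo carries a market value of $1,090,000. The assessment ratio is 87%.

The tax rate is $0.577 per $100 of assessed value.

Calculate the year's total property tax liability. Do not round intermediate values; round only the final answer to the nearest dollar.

$5,472

Assessed value = $1,090,000 × 0.87 = $948,300
Tax = $948,300 × 0.00577 = $5,471.691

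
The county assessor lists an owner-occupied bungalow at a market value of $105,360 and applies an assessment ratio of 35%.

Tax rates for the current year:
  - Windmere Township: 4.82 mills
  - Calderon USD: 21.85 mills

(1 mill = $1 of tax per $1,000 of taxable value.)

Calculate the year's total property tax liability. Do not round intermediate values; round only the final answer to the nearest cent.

Assessed value = $105,360 × 0.35 = $36,876
Windmere Township: $36,876 × 0.00482 = $177.74232
Calderon USD: $36,876 × 0.02185 = $805.7406
Total = $177.74232 + $805.7406 = $983.48292

$983.48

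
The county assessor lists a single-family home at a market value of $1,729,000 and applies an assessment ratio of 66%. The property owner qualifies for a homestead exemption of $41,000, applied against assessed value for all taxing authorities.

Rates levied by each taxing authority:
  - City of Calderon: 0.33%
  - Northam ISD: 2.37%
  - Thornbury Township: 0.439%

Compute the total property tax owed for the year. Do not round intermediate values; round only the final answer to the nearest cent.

Assessed value = $1,729,000 × 0.66 = $1,141,140
Taxable value = $1,141,140 − $41,000 = $1,100,140
City of Calderon: $1,100,140 × 0.0033 = $3,630.462
Northam ISD: $1,100,140 × 0.0237 = $26,073.318
Thornbury Township: $1,100,140 × 0.00439 = $4,829.6146
Total = $3,630.462 + $26,073.318 + $4,829.6146 = $34,533.3946

$34,533.39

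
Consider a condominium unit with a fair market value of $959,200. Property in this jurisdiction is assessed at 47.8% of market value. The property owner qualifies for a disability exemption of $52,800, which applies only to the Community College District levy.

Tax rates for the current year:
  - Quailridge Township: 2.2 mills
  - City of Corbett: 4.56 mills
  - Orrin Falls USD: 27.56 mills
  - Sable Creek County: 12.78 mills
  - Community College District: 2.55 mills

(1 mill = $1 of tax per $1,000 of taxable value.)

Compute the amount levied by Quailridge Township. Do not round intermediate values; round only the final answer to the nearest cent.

$1,008.69

Assessed value = $959,200 × 0.478 = $458,497.6
Quailridge Township taxable value = $458,497.6 (exemption does not apply)
Quailridge Township levy = $458,497.6 × 0.0022 = $1,008.69472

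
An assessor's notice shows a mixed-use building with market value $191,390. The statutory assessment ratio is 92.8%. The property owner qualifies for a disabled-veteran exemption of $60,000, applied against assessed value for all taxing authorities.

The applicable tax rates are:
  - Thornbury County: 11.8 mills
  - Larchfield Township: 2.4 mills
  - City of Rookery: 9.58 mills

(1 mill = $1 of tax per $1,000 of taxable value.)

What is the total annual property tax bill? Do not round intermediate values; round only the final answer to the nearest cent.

Assessed value = $191,390 × 0.928 = $177,609.92
Taxable value = $177,609.92 − $60,000 = $117,609.92
Thornbury County: $117,609.92 × 0.0118 = $1,387.797056
Larchfield Township: $117,609.92 × 0.0024 = $282.263808
City of Rookery: $117,609.92 × 0.00958 = $1,126.7030336
Total = $1,387.797056 + $282.263808 + $1,126.7030336 = $2,796.7638976

$2,796.76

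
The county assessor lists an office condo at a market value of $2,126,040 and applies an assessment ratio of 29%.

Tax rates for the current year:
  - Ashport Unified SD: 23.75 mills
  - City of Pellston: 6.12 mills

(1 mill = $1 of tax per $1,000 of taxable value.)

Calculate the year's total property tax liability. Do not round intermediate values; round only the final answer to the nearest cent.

$18,416.40

Assessed value = $2,126,040 × 0.29 = $616,551.6
Ashport Unified SD: $616,551.6 × 0.02375 = $14,643.1005
City of Pellston: $616,551.6 × 0.00612 = $3,773.295792
Total = $14,643.1005 + $3,773.295792 = $18,416.396292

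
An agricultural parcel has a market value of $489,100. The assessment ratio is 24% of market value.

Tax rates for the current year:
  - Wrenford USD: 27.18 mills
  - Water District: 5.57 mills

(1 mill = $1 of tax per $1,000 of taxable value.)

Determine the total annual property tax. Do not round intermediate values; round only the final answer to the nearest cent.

$3,844.33

Assessed value = $489,100 × 0.24 = $117,384
Wrenford USD: $117,384 × 0.02718 = $3,190.49712
Water District: $117,384 × 0.00557 = $653.82888
Total = $3,190.49712 + $653.82888 = $3,844.326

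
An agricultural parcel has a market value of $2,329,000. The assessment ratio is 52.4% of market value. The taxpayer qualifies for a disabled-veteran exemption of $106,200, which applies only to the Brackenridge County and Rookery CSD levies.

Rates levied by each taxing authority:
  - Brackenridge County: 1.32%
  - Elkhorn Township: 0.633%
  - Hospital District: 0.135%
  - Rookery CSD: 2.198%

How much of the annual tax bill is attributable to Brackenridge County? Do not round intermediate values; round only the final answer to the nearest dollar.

Assessed value = $2,329,000 × 0.524 = $1,220,396
Brackenridge County taxable value = $1,220,396 − $106,200 = $1,114,196
Brackenridge County levy = $1,114,196 × 0.0132 = $14,707.3872

$14,707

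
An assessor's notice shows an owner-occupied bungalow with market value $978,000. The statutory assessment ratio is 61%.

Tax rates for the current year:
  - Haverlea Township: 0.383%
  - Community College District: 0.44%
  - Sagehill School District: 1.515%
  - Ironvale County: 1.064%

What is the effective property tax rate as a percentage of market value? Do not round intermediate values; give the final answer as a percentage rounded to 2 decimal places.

Assessed value = $978,000 × 0.61 = $596,580
Haverlea Township: $596,580 × 0.00383 = $2,284.9014
Community College District: $596,580 × 0.0044 = $2,624.952
Sagehill School District: $596,580 × 0.01515 = $9,038.187
Ironvale County: $596,580 × 0.01064 = $6,347.6112
Total tax = $20,295.6516
Effective rate = $20,295.6516 ÷ $978,000 = 2.08% of market value

2.08%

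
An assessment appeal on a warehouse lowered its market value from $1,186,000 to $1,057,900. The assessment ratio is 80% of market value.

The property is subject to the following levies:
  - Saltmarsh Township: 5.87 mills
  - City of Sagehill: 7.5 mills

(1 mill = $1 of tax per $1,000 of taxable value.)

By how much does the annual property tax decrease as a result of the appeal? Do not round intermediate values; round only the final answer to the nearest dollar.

$1,370

Old assessed value = $1,186,000 × 0.8 = $948,800
New assessed value = $1,057,900 × 0.8 = $846,320
Combined rate = 0.00587 + 0.0075 = 0.01337
Old tax = $948,800 × 0.01337 = $12,685.456
New tax = $846,320 × 0.01337 = $11,315.2984
Reduction = $12,685.456 − $11,315.2984 = $1,370.1576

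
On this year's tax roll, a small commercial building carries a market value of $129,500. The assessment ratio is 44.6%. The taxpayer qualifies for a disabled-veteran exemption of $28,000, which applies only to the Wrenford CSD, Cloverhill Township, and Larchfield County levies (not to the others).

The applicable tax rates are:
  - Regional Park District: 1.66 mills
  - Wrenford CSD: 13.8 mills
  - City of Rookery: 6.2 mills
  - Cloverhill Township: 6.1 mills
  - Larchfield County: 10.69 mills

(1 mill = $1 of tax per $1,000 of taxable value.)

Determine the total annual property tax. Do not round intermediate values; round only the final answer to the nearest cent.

Assessed value = $129,500 × 0.446 = $57,757
Regional Park District: $57,757 × 0.00166 = $95.87662
Wrenford CSD: ($57,757 − $28,000) × 0.0138 = $29,757 × 0.0138 = $410.6466
City of Rookery: $57,757 × 0.0062 = $358.0934
Cloverhill Township: ($57,757 − $28,000) × 0.0061 = $29,757 × 0.0061 = $181.5177
Larchfield County: ($57,757 − $28,000) × 0.01069 = $29,757 × 0.01069 = $318.10233
Total = $1,364.23665

$1,364.24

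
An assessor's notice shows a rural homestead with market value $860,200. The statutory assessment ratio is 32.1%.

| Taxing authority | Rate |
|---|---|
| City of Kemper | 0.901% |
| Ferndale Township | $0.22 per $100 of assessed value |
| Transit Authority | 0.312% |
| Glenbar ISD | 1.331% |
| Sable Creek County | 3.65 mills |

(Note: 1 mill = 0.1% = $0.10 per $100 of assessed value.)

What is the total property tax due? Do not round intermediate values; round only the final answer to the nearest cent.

$8,639.93

Assessed value = $860,200 × 0.321 = $276,124.2
City of Kemper: $276,124.2 × 0.00901 = $2,487.879042
Ferndale Township: $276,124.2 × 0.0022 = $607.47324
Transit Authority: $276,124.2 × 0.00312 = $861.507504
Glenbar ISD: $276,124.2 × 0.01331 = $3,675.213102
Sable Creek County: $276,124.2 × 0.00365 = $1,007.85333
Total = $8,639.926218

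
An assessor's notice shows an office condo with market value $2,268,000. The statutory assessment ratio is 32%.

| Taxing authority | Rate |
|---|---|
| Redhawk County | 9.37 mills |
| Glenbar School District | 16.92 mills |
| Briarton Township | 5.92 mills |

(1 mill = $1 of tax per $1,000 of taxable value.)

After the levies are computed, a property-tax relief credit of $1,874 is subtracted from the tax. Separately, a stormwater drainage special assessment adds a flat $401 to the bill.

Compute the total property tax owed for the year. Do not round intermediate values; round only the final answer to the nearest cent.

$21,903.73

Assessed value = $2,268,000 × 0.32 = $725,760
Redhawk County: $725,760 × 0.00937 = $6,800.3712
Glenbar School District: $725,760 × 0.01692 = $12,279.8592
Briarton Township: $725,760 × 0.00592 = $4,296.4992
Levies subtotal = $23,376.7296
After credit = $23,376.7296 − $1,874 = $21,502.7296
Total = $21,502.7296 + $401 = $21,903.7296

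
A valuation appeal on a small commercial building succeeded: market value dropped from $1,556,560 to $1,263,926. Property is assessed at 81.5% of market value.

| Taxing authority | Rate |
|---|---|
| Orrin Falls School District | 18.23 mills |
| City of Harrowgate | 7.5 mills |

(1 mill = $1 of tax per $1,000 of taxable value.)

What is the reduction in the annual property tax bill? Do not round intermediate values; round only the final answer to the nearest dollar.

$6,137

Old assessed value = $1,556,560 × 0.815 = $1,268,596.4
New assessed value = $1,263,926 × 0.815 = $1,030,099.69
Combined rate = 0.01823 + 0.0075 = 0.02573
Old tax = $1,268,596.4 × 0.02573 = $32,640.985372
New tax = $1,030,099.69 × 0.02573 = $26,504.4650237
Reduction = $32,640.985372 − $26,504.4650237 = $6,136.5203483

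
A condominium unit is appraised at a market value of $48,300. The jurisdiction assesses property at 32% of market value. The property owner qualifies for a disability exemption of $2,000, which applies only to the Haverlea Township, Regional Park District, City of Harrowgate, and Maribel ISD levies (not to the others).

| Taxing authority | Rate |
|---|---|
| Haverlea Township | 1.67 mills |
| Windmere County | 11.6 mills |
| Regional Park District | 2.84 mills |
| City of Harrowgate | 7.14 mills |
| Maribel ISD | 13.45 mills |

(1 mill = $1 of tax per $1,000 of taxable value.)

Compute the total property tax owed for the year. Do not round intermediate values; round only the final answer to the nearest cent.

$517.04

Assessed value = $48,300 × 0.32 = $15,456
Haverlea Township: ($15,456 − $2,000) × 0.00167 = $13,456 × 0.00167 = $22.47152
Windmere County: $15,456 × 0.0116 = $179.2896
Regional Park District: ($15,456 − $2,000) × 0.00284 = $13,456 × 0.00284 = $38.21504
City of Harrowgate: ($15,456 − $2,000) × 0.00714 = $13,456 × 0.00714 = $96.07584
Maribel ISD: ($15,456 − $2,000) × 0.01345 = $13,456 × 0.01345 = $180.9832
Total = $517.0352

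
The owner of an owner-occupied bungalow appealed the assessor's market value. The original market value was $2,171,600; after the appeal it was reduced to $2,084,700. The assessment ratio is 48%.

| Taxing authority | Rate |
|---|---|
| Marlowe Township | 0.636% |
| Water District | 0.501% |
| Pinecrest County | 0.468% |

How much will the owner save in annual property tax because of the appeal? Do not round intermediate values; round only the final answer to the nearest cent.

Old assessed value = $2,171,600 × 0.48 = $1,042,368
New assessed value = $2,084,700 × 0.48 = $1,000,656
Combined rate = 0.00636 + 0.00501 + 0.00468 = 0.01605
Old tax = $1,042,368 × 0.01605 = $16,730.0064
New tax = $1,000,656 × 0.01605 = $16,060.5288
Reduction = $16,730.0064 − $16,060.5288 = $669.4776

$669.48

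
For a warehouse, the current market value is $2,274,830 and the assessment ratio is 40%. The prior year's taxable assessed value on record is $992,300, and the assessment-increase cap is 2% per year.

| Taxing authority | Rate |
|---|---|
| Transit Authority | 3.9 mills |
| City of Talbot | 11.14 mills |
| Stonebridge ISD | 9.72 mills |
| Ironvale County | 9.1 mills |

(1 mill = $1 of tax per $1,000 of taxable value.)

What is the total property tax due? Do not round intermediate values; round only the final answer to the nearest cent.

$30,810.30

Uncapped assessed value = $2,274,830 × 0.4 = $909,932
Cap limit = $992,300 × 1.02 = $1,012,146
Taxable assessed value = min($909,932, $1,012,146) = $909,932 (cap does not bind)
Transit Authority: $909,932 × 0.0039 = $3,548.7348
City of Talbot: $909,932 × 0.01114 = $10,136.64248
Stonebridge ISD: $909,932 × 0.00972 = $8,844.53904
Ironvale County: $909,932 × 0.0091 = $8,280.3812
Total = $30,810.29752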